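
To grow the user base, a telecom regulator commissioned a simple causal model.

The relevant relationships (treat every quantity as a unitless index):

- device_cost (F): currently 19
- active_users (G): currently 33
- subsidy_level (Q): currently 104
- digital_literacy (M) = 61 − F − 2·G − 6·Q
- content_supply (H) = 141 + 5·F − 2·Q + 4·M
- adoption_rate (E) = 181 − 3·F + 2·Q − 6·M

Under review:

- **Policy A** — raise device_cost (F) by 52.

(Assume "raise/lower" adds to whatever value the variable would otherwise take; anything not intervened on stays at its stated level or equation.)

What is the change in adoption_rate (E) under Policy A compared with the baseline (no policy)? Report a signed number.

Baseline:
  F = 19
  G = 33
  Q = 104
  M = 61 − 19 − 2·33 − 6·104 = -648
  E = 181 − 3·19 + 2·104 − 6·(-648) = 4220
Policy A (F + 52):
  F = 19 + 52 = 71
  G = 33
  Q = 104
  M = 61 − 71 − 2·33 − 6·104 = -700
  E = 181 − 3·71 + 2·104 − 6·(-700) = 4376
Change in E: 4376 − 4220 = 156

156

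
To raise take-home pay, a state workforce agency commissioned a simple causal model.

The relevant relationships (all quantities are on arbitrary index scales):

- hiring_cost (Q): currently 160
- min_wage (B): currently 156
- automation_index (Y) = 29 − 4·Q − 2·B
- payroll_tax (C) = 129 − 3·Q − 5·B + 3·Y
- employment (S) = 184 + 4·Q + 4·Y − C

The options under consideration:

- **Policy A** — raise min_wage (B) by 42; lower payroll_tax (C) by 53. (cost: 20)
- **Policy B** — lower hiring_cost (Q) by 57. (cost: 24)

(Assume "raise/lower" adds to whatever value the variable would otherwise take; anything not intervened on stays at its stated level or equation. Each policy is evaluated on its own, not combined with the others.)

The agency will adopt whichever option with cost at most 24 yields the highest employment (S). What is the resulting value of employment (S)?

Policy A (B + 42, C − 53):
  Q = 160
  B = 156 + 42 = 198
  Y = 29 − 4·160 − 2·198 = -1007
  C = 129 − 3·160 − 5·198 + 3·(-1007) (−53 from intervention) = -4415
  S = 184 + 4·160 + 4·(-1007) − (-4415) = 1211
Policy B (Q − 57):
  Q = 160 − 57 = 103
  B = 156
  Y = 29 − 4·103 − 2·156 = -695
  C = 129 − 3·103 − 5·156 + 3·(-695) = -3045
  S = 184 + 4·103 + 4·(-695) − (-3045) = 861
Comparing — Policy A: S=1211, Policy B: S=861. Highest is 1211 (Policy A).

1211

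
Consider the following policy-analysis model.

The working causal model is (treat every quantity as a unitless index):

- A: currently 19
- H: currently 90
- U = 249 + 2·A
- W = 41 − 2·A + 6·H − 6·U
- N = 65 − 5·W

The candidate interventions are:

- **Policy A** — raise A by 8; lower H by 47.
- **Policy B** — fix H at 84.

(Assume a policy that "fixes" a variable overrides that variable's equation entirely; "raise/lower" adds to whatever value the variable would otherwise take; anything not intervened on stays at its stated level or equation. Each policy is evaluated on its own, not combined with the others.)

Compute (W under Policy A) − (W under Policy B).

Policy A (A + 8, H − 47):
  A = 19 + 8 = 27
  H = 90 − 47 = 43
  U = 249 + 2·27 = 303
  W = 41 − 2·27 + 6·43 − 6·303 = -1573
Policy B (H := 84):
  A = 19
  H = 84
  U = 249 + 2·19 = 287
  W = 41 − 2·19 + 6·84 − 6·287 = -1215
W: -1573 − (-1215) = -358

-358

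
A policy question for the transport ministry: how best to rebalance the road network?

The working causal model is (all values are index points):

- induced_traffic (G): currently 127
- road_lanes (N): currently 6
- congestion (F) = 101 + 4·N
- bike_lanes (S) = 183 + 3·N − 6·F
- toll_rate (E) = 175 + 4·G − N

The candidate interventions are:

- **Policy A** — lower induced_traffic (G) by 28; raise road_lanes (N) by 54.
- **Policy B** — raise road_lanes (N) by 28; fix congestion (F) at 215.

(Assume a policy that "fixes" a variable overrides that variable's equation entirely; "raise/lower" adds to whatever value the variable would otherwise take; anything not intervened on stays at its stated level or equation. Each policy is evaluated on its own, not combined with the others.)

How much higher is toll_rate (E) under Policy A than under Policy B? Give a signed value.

-138

Policy A (G − 28, N + 54):
  G = 127 − 28 = 99
  N = 6 + 54 = 60
  E = 175 + 4·99 − 60 = 511
Policy B (N + 28, F := 215):
  G = 127
  N = 6 + 28 = 34
  E = 175 + 4·127 − 34 = 649
E: 511 − 649 = -138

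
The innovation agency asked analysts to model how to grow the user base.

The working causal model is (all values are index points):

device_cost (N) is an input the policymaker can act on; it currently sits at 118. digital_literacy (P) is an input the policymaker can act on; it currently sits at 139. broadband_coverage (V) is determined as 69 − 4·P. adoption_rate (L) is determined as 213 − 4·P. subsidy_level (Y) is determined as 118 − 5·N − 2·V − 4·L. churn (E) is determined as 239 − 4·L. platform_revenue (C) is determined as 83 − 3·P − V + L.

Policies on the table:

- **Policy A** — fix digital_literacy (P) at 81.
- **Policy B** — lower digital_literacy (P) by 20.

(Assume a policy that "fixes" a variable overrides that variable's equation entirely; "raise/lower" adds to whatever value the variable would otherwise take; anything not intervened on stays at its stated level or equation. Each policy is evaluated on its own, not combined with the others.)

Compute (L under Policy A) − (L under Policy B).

152

Policy A (P := 81):
  P = 81
  L = 213 − 4·81 = -111
Policy B (P − 20):
  P = 139 − 20 = 119
  L = 213 − 4·119 = -263
L: -111 − (-263) = 152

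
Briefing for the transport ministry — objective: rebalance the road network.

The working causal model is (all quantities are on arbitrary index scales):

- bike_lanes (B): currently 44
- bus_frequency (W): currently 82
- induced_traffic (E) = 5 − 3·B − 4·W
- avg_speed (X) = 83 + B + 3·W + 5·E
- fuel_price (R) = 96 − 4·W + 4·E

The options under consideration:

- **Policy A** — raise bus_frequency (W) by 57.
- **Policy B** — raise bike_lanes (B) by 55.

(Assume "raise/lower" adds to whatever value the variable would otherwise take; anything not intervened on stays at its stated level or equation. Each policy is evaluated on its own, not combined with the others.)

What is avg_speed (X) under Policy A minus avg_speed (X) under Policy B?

Policy A (W + 57):
  B = 44
  W = 82 + 57 = 139
  E = 5 − 3·44 − 4·139 = -683
  X = 83 + 44 + 3·139 + 5·(-683) = -2871
Policy B (B + 55):
  B = 44 + 55 = 99
  W = 82
  E = 5 − 3·99 − 4·82 = -620
  X = 83 + 99 + 3·82 + 5·(-620) = -2672
X: -2871 − (-2672) = -199

-199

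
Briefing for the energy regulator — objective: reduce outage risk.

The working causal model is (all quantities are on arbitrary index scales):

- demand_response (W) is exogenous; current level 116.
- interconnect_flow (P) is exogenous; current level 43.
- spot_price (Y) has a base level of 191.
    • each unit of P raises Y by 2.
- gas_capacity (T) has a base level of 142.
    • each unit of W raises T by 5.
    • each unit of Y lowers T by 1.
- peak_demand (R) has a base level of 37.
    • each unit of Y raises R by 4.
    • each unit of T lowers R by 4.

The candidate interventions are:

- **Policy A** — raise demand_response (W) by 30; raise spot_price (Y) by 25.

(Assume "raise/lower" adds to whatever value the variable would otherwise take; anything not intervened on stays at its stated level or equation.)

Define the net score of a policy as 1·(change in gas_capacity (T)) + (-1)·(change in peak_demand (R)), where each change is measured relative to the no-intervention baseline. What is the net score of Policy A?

525

Baseline:
  W = 116
  P = 43
  Y = 191 + 2·43 = 277
  T = 142 + 5·116 − 277 = 445
  R = 37 + 4·277 − 4·445 = -635
Policy A (W + 30, Y + 25):
  W = 116 + 30 = 146
  P = 43
  Y = 191 + 2·43 (+25 from intervention) = 302
  T = 142 + 5·146 − 302 = 570
  R = 37 + 4·302 − 4·570 = -1035
ΔT = 570 − 445 = 125; ΔR = -1035 − (-635) = -400
Score = 1·125 + (-1)·(-400) = 525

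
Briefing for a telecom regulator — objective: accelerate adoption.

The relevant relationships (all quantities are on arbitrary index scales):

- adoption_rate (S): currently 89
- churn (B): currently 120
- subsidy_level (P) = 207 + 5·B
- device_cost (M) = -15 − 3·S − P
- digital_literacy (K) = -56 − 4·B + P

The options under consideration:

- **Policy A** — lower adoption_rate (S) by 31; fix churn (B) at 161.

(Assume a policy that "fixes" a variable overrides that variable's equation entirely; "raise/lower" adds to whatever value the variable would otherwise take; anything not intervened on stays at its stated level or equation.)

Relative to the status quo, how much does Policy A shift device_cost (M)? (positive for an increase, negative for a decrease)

Baseline:
  S = 89
  B = 120
  P = 207 + 5·120 = 807
  M = -15 − 3·89 − 807 = -1089
Policy A (S − 31, B := 161):
  S = 89 − 31 = 58
  B = 161
  P = 207 + 5·161 = 1012
  M = -15 − 3·58 − 1012 = -1201
Change in M: -1201 − (-1089) = -112

-112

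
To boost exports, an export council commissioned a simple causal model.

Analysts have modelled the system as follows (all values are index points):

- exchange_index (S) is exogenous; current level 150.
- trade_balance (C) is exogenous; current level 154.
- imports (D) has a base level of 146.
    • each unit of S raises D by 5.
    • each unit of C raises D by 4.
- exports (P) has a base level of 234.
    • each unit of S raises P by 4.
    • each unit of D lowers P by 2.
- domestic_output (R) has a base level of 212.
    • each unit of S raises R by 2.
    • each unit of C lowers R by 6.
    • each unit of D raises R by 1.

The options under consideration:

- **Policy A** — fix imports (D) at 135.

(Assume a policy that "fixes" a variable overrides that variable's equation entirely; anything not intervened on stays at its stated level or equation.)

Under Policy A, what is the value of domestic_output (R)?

Policy A (D := 135):
  S = 150
  C = 154
  D = 135
  R = 212 + 2·150 − 6·154 + 135 = -277

-277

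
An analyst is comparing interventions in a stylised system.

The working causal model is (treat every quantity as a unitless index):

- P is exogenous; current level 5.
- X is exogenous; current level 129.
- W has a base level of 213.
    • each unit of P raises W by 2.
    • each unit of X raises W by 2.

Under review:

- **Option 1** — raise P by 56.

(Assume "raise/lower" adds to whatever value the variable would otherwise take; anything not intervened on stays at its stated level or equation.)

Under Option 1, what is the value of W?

593

Option 1 (P + 56):
  P = 5 + 56 = 61
  X = 129
  W = 213 + 2·61 + 2·129 = 593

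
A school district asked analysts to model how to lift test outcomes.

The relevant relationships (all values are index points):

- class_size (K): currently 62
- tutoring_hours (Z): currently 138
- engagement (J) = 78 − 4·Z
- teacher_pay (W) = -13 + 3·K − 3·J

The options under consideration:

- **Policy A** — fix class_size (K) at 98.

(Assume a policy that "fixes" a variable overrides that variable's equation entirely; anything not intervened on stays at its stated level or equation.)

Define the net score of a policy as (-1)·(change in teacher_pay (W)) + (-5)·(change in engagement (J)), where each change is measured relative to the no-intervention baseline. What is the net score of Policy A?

Baseline:
  K = 62
  Z = 138
  J = 78 − 4·138 = -474
  W = -13 + 3·62 − 3·(-474) = 1595
Policy A (K := 98):
  K = 98
  Z = 138
  J = 78 − 4·138 = -474
  W = -13 + 3·98 − 3·(-474) = 1703
ΔW = 1703 − 1595 = 108; ΔJ = -474 − (-474) = 0
Score = (-1)·108 + (-5)·0 = -108

-108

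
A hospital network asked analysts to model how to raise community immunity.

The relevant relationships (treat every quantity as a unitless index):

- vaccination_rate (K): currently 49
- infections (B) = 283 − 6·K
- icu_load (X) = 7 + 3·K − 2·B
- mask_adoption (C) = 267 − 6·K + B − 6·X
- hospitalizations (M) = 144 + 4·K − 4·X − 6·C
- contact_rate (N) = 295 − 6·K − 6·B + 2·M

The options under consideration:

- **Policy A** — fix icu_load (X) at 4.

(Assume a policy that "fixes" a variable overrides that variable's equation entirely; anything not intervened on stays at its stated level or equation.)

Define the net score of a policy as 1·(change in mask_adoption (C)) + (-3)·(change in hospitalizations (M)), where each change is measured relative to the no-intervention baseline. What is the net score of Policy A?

17544

Baseline:
  K = 49
  B = 283 − 6·49 = -11
  X = 7 + 3·49 − 2·(-11) = 176
  C = 267 − 6·49 + (-11) − 6·176 = -1094
  M = 144 + 4·49 − 4·176 − 6·(-1094) = 6200
Policy A (X := 4):
  K = 49
  B = 283 − 6·49 = -11
  X = 4
  C = 267 − 6·49 + (-11) − 6·4 = -62
  M = 144 + 4·49 − 4·4 − 6·(-62) = 696
ΔC = -62 − (-1094) = 1032; ΔM = 696 − 6200 = -5504
Score = 1·1032 + (-3)·(-5504) = 17544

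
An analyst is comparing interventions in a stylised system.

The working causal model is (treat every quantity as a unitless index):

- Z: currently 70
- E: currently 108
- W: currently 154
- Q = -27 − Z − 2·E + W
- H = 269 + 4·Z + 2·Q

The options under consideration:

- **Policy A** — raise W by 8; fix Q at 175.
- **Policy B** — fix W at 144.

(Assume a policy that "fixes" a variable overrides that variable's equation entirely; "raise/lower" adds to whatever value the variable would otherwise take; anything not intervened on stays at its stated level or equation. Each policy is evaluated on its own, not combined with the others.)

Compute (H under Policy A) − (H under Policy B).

688

Policy A (W + 8, Q := 175):
  Z = 70
  E = 108
  W = 154 + 8 = 162
  Q = 175
  H = 269 + 4·70 + 2·175 = 899
Policy B (W := 144):
  Z = 70
  E = 108
  W = 144
  Q = -27 − 70 − 2·108 + 144 = -169
  H = 269 + 4·70 + 2·(-169) = 211
H: 899 − 211 = 688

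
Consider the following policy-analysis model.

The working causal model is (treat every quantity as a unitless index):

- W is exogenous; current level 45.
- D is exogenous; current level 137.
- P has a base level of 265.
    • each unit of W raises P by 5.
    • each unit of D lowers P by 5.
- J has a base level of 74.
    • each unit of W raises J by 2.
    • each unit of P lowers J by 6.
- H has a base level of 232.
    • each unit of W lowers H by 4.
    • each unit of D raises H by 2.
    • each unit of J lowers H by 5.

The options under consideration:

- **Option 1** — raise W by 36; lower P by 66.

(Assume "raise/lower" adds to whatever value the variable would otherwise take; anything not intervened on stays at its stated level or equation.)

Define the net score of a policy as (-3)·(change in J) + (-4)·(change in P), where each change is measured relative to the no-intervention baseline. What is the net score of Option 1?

1380

Baseline:
  W = 45
  D = 137
  P = 265 + 5·45 − 5·137 = -195
  J = 74 + 2·45 − 6·(-195) = 1334
Option 1 (W + 36, P − 66):
  W = 45 + 36 = 81
  D = 137
  P = 265 + 5·81 − 5·137 (−66 from intervention) = -81
  J = 74 + 2·81 − 6·(-81) = 722
ΔJ = 722 − 1334 = -612; ΔP = -81 − (-195) = 114
Score = (-3)·(-612) + (-4)·114 = 1380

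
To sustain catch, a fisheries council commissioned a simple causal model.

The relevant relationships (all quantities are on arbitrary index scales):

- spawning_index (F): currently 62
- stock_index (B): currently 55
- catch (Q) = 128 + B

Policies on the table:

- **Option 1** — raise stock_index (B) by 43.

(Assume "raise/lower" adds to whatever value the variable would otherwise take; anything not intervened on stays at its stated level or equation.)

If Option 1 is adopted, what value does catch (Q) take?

226

Option 1 (B + 43):
  B = 55 + 43 = 98
  Q = 128 + 98 = 226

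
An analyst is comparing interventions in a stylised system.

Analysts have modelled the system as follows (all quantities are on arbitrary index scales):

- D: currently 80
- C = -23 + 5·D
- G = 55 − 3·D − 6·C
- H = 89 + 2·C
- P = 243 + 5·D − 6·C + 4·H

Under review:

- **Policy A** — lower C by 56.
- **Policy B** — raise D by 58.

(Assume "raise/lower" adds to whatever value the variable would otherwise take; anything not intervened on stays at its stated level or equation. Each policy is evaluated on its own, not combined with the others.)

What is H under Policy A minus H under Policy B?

-692

Policy A (C − 56):
  D = 80
  C = -23 + 5·80 (−56 from intervention) = 321
  H = 89 + 2·321 = 731
Policy B (D + 58):
  D = 80 + 58 = 138
  C = -23 + 5·138 = 667
  H = 89 + 2·667 = 1423
H: 731 − 1423 = -692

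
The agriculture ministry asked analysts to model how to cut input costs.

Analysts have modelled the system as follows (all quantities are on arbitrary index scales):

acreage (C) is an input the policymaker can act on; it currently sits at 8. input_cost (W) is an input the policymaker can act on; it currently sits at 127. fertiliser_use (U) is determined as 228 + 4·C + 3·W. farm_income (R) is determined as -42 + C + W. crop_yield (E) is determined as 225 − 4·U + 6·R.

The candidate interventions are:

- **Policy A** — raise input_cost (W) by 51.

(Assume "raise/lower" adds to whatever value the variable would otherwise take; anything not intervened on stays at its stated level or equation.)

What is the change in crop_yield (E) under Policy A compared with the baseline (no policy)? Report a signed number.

-306

Baseline:
  C = 8
  W = 127
  U = 228 + 4·8 + 3·127 = 641
  R = -42 + 8 + 127 = 93
  E = 225 − 4·641 + 6·93 = -1781
Policy A (W + 51):
  C = 8
  W = 127 + 51 = 178
  U = 228 + 4·8 + 3·178 = 794
  R = -42 + 8 + 178 = 144
  E = 225 − 4·794 + 6·144 = -2087
Change in E: -2087 − (-1781) = -306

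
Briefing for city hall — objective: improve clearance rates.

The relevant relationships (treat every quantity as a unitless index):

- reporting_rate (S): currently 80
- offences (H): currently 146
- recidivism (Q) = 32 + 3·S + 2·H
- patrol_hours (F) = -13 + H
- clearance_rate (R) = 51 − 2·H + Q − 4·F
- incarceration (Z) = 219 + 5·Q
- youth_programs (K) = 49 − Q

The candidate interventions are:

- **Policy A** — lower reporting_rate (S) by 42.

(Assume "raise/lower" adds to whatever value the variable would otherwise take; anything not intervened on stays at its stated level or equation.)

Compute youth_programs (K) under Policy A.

Policy A (S − 42):
  S = 80 − 42 = 38
  H = 146
  Q = 32 + 3·38 + 2·146 = 438
  K = 49 − 438 = -389

-389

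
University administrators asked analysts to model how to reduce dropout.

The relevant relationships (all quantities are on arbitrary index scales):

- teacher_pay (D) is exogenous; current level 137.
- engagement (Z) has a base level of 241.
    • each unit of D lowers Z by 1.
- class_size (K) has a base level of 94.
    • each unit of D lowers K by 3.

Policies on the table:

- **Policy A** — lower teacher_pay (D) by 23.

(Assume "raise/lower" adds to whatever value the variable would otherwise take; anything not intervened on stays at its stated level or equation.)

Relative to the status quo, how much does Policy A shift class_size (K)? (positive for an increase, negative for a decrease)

69

Baseline:
  D = 137
  K = 94 − 3·137 = -317
Policy A (D − 23):
  D = 137 − 23 = 114
  K = 94 − 3·114 = -248
Change in K: -248 − (-317) = 69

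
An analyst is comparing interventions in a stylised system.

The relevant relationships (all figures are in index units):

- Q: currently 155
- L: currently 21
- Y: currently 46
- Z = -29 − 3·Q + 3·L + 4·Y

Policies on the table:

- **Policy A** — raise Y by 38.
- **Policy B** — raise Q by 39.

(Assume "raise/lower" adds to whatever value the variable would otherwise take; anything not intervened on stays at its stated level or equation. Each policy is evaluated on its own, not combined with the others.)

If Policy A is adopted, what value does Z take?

-95

Policy A (Y + 38):
  Q = 155
  L = 21
  Y = 46 + 38 = 84
  Z = -29 − 3·155 + 3·21 + 4·84 = -95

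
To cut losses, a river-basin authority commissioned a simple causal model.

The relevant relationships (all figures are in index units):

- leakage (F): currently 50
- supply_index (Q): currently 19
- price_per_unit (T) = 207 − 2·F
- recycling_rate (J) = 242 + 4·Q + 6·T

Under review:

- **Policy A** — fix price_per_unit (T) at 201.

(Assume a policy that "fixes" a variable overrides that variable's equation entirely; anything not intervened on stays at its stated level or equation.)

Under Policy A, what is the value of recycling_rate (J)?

Policy A (T := 201):
  F = 50
  Q = 19
  T = 201
  J = 242 + 4·19 + 6·201 = 1524

1524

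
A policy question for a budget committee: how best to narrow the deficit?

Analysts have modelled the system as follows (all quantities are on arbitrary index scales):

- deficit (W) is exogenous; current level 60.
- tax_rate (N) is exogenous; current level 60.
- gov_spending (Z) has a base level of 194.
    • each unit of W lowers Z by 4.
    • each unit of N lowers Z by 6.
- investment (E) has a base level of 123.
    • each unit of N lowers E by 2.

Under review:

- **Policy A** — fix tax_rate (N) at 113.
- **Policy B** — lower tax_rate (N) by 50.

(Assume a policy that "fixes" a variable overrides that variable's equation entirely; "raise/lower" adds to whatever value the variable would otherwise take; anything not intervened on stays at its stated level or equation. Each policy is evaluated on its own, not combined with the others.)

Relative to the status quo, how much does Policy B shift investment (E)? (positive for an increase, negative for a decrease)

Baseline:
  N = 60
  E = 123 − 2·60 = 3
Policy B (N − 50):
  N = 60 − 50 = 10
  E = 123 − 2·10 = 103
Change in E: 103 − 3 = 100

100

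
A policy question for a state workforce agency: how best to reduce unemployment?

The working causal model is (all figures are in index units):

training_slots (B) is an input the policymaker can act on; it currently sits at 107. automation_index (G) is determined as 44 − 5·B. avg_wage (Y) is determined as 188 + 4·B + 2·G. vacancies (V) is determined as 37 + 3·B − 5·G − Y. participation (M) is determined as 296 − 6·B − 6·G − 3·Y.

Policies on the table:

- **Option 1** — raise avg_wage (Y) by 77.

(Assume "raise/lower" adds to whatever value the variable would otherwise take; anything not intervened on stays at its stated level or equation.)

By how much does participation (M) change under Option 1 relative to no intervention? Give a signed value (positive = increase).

-231

Baseline:
  B = 107
  G = 44 − 5·107 = -491
  Y = 188 + 4·107 + 2·(-491) = -366
  M = 296 − 6·107 − 6·(-491) − 3·(-366) = 3698
Option 1 (Y + 77):
  B = 107
  G = 44 − 5·107 = -491
  Y = 188 + 4·107 + 2·(-491) (+77 from intervention) = -289
  M = 296 − 6·107 − 6·(-491) − 3·(-289) = 3467
Change in M: 3467 − 3698 = -231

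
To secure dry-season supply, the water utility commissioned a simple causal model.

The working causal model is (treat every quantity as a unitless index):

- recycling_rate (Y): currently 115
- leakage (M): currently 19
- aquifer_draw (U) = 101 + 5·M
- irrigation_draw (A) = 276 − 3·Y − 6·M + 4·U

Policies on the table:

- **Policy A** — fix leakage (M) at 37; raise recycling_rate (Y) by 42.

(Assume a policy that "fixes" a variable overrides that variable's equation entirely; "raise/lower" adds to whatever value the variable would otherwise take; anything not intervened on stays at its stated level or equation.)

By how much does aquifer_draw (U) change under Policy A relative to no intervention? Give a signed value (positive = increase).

90

Baseline:
  M = 19
  U = 101 + 5·19 = 196
Policy A (M := 37, Y + 42):
  M = 37
  U = 101 + 5·37 = 286
Change in U: 286 − 196 = 90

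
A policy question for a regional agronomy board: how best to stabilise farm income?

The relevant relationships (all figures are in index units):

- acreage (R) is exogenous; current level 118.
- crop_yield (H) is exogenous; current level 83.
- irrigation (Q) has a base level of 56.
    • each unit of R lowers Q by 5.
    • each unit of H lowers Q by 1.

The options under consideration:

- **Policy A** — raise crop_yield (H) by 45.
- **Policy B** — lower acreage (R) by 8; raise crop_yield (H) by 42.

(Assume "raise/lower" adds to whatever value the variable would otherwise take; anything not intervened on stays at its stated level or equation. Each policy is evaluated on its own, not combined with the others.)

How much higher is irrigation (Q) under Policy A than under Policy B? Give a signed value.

Policy A (H + 45):
  R = 118
  H = 83 + 45 = 128
  Q = 56 − 5·118 − 128 = -662
Policy B (R − 8, H + 42):
  R = 118 − 8 = 110
  H = 83 + 42 = 125
  Q = 56 − 5·110 − 125 = -619
Q: -662 − (-619) = -43

-43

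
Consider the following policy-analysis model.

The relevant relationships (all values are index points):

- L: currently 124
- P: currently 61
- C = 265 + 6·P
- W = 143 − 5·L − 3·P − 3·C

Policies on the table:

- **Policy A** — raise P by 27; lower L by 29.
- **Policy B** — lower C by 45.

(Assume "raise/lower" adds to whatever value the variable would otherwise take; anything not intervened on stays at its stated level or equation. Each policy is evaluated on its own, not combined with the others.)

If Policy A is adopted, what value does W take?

Policy A (P + 27, L − 29):
  L = 124 − 29 = 95
  P = 61 + 27 = 88
  C = 265 + 6·88 = 793
  W = 143 − 5·95 − 3·88 − 3·793 = -2975

-2975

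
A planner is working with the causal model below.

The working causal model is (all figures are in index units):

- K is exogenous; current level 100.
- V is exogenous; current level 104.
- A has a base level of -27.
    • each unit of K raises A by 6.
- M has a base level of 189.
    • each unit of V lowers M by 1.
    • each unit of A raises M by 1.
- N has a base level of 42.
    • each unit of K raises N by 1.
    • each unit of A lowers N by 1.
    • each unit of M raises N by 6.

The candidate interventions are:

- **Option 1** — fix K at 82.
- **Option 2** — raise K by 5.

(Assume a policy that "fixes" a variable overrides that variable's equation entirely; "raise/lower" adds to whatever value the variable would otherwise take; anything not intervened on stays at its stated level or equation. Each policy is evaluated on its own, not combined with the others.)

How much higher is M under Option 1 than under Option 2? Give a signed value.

Option 1 (K := 82):
  K = 82
  V = 104
  A = -27 + 6·82 = 465
  M = 189 − 104 + 465 = 550
Option 2 (K + 5):
  K = 100 + 5 = 105
  V = 104
  A = -27 + 6·105 = 603
  M = 189 − 104 + 603 = 688
M: 550 − 688 = -138

-138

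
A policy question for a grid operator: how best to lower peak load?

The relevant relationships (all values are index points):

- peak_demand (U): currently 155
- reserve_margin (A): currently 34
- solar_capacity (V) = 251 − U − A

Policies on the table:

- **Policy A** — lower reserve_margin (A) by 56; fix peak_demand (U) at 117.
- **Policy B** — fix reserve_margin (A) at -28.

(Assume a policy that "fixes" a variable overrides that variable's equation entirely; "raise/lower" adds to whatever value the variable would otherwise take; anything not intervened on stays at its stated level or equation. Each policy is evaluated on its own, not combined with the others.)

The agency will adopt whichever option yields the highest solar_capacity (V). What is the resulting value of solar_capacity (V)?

156

Policy A (A − 56, U := 117):
  U = 117
  A = 34 − 56 = -22
  V = 251 − 117 − (-22) = 156
Policy B (A := -28):
  U = 155
  A = -28
  V = 251 − 155 − (-28) = 124
Comparing — Policy A: V=156, Policy B: V=124. Highest is 156 (Policy A).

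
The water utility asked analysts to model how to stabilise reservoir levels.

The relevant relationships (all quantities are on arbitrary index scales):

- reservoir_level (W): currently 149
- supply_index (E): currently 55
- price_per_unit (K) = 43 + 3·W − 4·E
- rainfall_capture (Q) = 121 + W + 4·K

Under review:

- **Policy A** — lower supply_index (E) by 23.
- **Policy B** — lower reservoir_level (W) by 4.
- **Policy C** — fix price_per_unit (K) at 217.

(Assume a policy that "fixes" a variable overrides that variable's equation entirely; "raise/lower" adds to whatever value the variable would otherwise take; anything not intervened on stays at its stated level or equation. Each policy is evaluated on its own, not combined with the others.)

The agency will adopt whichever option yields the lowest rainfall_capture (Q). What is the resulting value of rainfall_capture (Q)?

Policy A (E − 23):
  W = 149
  E = 55 − 23 = 32
  K = 43 + 3·149 − 4·32 = 362
  Q = 121 + 149 + 4·362 = 1718
Policy B (W − 4):
  W = 149 − 4 = 145
  E = 55
  K = 43 + 3·145 − 4·55 = 258
  Q = 121 + 145 + 4·258 = 1298
Policy C (K := 217):
  W = 149
  E = 55
  K = 217
  Q = 121 + 149 + 4·217 = 1138
Comparing — Policy A: Q=1718, Policy B: Q=1298, Policy C: Q=1138. Lowest is 1138 (Policy C).

1138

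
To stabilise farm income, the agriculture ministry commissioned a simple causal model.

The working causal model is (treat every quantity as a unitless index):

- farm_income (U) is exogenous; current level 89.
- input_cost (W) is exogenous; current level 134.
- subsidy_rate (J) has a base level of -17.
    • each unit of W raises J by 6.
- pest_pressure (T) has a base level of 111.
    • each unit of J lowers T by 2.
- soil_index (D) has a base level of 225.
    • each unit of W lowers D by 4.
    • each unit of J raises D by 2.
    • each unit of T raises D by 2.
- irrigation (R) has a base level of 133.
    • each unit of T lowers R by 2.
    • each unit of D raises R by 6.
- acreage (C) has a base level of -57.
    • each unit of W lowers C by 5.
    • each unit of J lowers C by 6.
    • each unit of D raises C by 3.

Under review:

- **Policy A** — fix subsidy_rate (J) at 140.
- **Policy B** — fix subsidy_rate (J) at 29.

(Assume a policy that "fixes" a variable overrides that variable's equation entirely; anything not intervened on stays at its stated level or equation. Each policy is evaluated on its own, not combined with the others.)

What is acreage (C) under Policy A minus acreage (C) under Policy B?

-1332

Policy A (J := 140):
  W = 134
  J = 140
  T = 111 − 2·140 = -169
  D = 225 − 4·134 + 2·140 + 2·(-169) = -369
  C = -57 − 5·134 − 6·140 + 3·(-369) = -2674
Policy B (J := 29):
  W = 134
  J = 29
  T = 111 − 2·29 = 53
  D = 225 − 4·134 + 2·29 + 2·53 = -147
  C = -57 − 5·134 − 6·29 + 3·(-147) = -1342
C: -2674 − (-1342) = -1332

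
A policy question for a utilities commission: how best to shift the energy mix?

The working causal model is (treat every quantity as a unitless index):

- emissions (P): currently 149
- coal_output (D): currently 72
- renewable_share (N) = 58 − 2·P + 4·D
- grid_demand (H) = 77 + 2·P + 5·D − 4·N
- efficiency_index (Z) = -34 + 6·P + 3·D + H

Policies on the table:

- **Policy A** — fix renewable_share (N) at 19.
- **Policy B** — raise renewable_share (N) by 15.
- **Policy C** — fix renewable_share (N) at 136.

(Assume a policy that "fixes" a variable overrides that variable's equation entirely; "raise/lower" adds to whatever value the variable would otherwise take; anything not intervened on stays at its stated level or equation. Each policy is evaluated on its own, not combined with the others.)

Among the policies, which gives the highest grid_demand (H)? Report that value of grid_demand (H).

Policy A (N := 19):
  P = 149
  D = 72
  N = 19
  H = 77 + 2·149 + 5·72 − 4·19 = 659
Policy B (N + 15):
  P = 149
  D = 72
  N = 58 − 2·149 + 4·72 (+15 from intervention) = 63
  H = 77 + 2·149 + 5·72 − 4·63 = 483
Policy C (N := 136):
  P = 149
  D = 72
  N = 136
  H = 77 + 2·149 + 5·72 − 4·136 = 191
Comparing — Policy A: H=659, Policy B: H=483, Policy C: H=191. Highest is 659 (Policy A).

659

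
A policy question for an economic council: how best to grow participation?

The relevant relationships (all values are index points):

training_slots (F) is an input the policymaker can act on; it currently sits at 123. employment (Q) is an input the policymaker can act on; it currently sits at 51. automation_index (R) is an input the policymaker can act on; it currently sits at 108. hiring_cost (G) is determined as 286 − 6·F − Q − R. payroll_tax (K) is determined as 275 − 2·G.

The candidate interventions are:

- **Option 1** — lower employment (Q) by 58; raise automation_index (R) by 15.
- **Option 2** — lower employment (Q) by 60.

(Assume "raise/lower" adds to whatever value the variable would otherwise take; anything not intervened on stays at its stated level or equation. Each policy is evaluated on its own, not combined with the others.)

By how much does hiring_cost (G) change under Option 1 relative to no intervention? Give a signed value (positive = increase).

Baseline:
  F = 123
  Q = 51
  R = 108
  G = 286 − 6·123 − 51 − 108 = -611
Option 1 (Q − 58, R + 15):
  F = 123
  Q = 51 − 58 = -7
  R = 108 + 15 = 123
  G = 286 − 6·123 − (-7) − 123 = -568
Change in G: -568 − (-611) = 43

43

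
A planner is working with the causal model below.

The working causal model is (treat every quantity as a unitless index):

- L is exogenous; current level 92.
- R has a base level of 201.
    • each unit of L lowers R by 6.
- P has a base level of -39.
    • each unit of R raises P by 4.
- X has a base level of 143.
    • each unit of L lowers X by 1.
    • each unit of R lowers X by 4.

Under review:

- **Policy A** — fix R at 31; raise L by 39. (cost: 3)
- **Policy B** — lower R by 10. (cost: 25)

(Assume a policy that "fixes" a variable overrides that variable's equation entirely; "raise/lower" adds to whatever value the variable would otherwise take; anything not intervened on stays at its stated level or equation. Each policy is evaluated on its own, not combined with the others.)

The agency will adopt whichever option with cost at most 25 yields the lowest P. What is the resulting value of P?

-1483

Policy A (R := 31, L + 39):
  L = 92 + 39 = 131
  R = 31
  P = -39 + 4·31 = 85
Policy B (R − 10):
  L = 92
  R = 201 − 6·92 (−10 from intervention) = -361
  P = -39 + 4·(-361) = -1483
Comparing — Policy A: P=85, Policy B: P=-1483. Lowest is -1483 (Policy B).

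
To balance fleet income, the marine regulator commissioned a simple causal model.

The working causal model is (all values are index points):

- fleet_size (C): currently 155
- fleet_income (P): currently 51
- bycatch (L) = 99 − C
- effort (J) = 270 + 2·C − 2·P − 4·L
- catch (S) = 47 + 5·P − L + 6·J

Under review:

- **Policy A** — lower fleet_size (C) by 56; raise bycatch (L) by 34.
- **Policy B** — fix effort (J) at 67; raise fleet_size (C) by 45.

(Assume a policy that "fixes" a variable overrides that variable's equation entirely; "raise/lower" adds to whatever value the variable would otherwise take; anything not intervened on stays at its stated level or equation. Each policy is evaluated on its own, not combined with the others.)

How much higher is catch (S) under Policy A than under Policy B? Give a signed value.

Policy A (C − 56, L + 34):
  C = 155 − 56 = 99
  P = 51
  L = 99 − 99 (+34 from intervention) = 34
  J = 270 + 2·99 − 2·51 − 4·34 = 230
  S = 47 + 5·51 − 34 + 6·230 = 1648
Policy B (J := 67, C + 45):
  C = 155 + 45 = 200
  P = 51
  L = 99 − 200 = -101
  J = 67
  S = 47 + 5·51 − (-101) + 6·67 = 805
S: 1648 − 805 = 843

843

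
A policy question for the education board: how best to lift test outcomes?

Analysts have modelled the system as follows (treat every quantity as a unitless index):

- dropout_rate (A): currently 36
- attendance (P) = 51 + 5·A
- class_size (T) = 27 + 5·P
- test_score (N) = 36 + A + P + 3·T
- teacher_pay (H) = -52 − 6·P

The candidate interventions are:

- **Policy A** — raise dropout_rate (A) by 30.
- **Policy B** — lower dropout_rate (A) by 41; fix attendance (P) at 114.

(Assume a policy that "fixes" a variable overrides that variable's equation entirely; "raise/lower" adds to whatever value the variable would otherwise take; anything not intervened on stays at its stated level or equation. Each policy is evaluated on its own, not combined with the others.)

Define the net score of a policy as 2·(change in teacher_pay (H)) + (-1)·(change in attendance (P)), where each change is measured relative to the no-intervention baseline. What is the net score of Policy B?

Baseline:
  A = 36
  P = 51 + 5·36 = 231
  H = -52 − 6·231 = -1438
Policy B (A − 41, P := 114):
  A = 36 − 41 = -5
  P = 114
  H = -52 − 6·114 = -736
ΔH = -736 − (-1438) = 702; ΔP = 114 − 231 = -117
Score = 2·702 + (-1)·(-117) = 1521

1521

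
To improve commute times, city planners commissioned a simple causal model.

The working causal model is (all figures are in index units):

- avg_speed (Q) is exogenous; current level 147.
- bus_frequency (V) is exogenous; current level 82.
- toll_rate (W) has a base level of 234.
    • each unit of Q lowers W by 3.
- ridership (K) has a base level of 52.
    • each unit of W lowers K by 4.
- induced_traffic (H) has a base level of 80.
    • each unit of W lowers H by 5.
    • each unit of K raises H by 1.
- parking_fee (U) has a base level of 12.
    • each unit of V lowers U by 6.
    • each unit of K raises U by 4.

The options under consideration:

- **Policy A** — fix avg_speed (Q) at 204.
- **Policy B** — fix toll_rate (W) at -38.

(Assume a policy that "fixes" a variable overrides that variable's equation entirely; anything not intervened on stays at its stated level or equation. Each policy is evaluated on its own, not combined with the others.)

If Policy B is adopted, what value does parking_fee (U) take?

Policy B (W := -38):
  Q = 147
  V = 82
  W = -38
  K = 52 − 4·(-38) = 204
  U = 12 − 6·82 + 4·204 = 336

336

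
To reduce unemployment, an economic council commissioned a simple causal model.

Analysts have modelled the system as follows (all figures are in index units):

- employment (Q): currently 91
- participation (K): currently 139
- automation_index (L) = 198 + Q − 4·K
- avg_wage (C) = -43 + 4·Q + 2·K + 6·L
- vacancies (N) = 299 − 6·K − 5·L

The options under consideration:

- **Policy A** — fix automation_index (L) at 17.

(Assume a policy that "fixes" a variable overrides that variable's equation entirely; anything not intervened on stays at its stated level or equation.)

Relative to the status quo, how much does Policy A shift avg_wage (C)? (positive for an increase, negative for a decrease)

Baseline:
  Q = 91
  K = 139
  L = 198 + 91 − 4·139 = -267
  C = -43 + 4·91 + 2·139 + 6·(-267) = -1003
Policy A (L := 17):
  Q = 91
  K = 139
  L = 17
  C = -43 + 4·91 + 2·139 + 6·17 = 701
Change in C: 701 − (-1003) = 1704

1704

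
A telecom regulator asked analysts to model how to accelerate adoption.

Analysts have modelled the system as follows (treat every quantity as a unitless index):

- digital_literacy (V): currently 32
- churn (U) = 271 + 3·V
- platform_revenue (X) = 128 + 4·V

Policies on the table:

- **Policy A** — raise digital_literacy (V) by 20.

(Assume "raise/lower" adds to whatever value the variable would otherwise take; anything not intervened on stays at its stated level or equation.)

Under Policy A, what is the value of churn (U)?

427

Policy A (V + 20):
  V = 32 + 20 = 52
  U = 271 + 3·52 = 427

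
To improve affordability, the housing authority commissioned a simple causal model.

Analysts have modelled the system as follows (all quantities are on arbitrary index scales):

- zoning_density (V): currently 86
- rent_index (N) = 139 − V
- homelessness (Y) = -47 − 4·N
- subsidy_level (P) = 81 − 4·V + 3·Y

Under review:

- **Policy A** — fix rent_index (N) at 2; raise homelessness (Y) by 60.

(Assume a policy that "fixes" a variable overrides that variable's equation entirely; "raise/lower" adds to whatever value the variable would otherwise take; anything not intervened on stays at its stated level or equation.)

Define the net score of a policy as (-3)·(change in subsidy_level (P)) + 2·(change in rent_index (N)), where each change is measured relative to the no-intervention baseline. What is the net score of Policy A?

-2478

Baseline:
  V = 86
  N = 139 − 86 = 53
  Y = -47 − 4·53 = -259
  P = 81 − 4·86 + 3·(-259) = -1040
Policy A (N := 2, Y + 60):
  V = 86
  N = 2
  Y = -47 − 4·2 (+60 from intervention) = 5
  P = 81 − 4·86 + 3·5 = -248
ΔP = -248 − (-1040) = 792; ΔN = 2 − 53 = -51
Score = (-3)·792 + 2·(-51) = -2478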